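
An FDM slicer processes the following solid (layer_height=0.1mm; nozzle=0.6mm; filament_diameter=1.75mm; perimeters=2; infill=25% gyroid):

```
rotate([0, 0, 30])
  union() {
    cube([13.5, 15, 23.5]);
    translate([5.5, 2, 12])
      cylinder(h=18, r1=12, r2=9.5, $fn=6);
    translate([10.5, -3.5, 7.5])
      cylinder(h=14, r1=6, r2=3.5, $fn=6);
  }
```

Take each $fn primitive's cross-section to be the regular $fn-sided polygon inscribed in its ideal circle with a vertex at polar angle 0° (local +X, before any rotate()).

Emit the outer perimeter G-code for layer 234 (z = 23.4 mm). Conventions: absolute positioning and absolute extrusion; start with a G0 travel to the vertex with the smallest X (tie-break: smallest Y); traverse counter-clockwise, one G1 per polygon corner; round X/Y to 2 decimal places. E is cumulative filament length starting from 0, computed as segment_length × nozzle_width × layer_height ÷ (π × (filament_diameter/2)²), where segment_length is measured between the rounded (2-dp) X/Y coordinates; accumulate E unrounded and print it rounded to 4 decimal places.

At z = 23.4 mm: the 13.5×15 cube contributes its full rectangle; the cone at (5.5, 2): at t=0.633 of its height the radius interpolates to r₁+(r₂−r₁)t = 10.417, giving a regular 6-gon of that circumradius; the cone at (10.5, -3.5) is absent (z outside [7.5, 21.5]); Taking the union: the regions partially overlap (shared area 141.96 mm²), so overlapping operands fuse into one piece — 1 connected region; (rotated 30° about Z; rotation is an isometry so areas/perimeters/island counts are preserved). The outline is a single polygon with 8 vertices. Extrusion per mm of travel: 0.6 × 0.1 / (π × 0.875²) = 0.024945. Accumulating E over each segment gives final E = 1.8136.

G0 X-7.50 Y12.99 Z23.40
G1 X-5.26 Y9.11 E0.1118
G1 X-5.26 Y-0.73 E0.3572
G1 X3.76 Y-5.93 E0.6169
G1 X12.78 Y-0.73 E0.8767
G1 X12.78 Y9.69 E1.1366
G1 X8.60 Y12.11 E1.2571
G1 X4.19 Y19.74 E1.4769
G1 X-7.50 Y12.99 E1.8136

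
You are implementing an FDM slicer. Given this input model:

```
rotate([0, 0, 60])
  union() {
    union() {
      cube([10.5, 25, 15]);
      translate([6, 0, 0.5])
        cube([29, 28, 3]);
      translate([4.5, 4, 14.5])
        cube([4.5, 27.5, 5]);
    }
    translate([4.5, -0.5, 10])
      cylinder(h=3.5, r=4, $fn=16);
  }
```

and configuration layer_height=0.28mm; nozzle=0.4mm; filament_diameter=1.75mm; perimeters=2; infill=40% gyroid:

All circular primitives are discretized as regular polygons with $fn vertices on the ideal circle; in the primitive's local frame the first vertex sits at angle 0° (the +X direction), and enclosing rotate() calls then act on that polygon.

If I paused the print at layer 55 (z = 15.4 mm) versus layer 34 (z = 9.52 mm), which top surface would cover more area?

Layer 55 (z = 15.4): the cube does not reach this height (z outside [0, 15]); the cube at (6, 0) is absent (z outside [0.5, 3.5]); the cube at (4.5, 4) (footprint 4.5×27.5) is included at this height (area 123.75 mm²); Merging all regions: only the 4.5×27.5 cube at (4.5, 4) is present, so the union is just that shape — area = 123.75 mm²; the cylinder at (4.5, -0.5) is absent (z outside [10, 13.5]); Combining (union): only the result so far is present, so the union is just that shape — area = 123.75 mm²; (whole slice rotated 60° about Z — lengths, areas and connectivity unchanged). So its area = 123.75 mm². Layer 34 (z = 9.52): the 10.5×25 cube contributes its full rectangle (area 262.50 mm²); the cube at (6, 0) is not intersected at this z (z outside [0.5, 3.5]); the cube at (4.5, 4) does not reach this height (z outside [14.5, 19.5]); Combining (union): only the 10.5×25 cube is present, so the union is just that shape — area = 262.50 mm²; the cylinder at (4.5, -0.5) is absent (z outside [10, 13.5]); Taking the union: only the result so far is present, so the union is just that shape — area = 262.50 mm²; (whole slice rotated 60° about Z — lengths, areas and connectivity unchanged). So its area = 262.50 mm². Layer 34 is larger (262.50 vs 123.75 mm²).

layer 34 (z = 9.52 mm)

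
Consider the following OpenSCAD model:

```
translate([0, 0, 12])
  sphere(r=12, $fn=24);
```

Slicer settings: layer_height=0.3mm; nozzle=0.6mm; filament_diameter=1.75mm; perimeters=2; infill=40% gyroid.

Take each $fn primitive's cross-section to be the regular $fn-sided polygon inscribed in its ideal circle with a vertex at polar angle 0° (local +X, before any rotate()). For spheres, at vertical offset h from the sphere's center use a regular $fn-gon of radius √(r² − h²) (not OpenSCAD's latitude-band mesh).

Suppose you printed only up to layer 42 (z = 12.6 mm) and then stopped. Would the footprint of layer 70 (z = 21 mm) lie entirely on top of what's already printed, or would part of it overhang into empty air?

entirely on top

Compare the two slices. At z = 12.6: the sphere: section is a regular 24-gon, circumradius = √(r²−h²) = √(12²−0.6²) = 11.985 (area = (24/2)·11.985²·sin(360°/24) = 446.12 mm²). At z = 21: the r=12 sphere contributes a regular 24-gon of circumradius √(12²−9²) = 7.937 (area = (24/2)·7.937²·sin(360°/24) = 195.67 mm²). Checking containment: the cross-section at z = 21 is a subset of the cross-section at z = 12.6.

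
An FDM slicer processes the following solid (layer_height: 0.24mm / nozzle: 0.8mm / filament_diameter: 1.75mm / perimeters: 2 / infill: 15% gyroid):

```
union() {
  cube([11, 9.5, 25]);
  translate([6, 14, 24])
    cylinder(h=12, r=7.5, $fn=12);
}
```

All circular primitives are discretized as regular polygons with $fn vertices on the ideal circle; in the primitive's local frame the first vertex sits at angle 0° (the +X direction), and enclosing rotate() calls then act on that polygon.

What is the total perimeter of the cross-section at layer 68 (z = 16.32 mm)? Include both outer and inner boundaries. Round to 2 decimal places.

41.00 mm

At z = 16.32 mm: the 11×9.5 cube contributes its full rectangle (perimeter 41.00 mm); the cylinder at (6, 14) is absent (z outside [24, 36]); Taking the union: only the 11×9.5 cube is present, so the union is just that shape — boundary = 41.00 mm. Overall, the cross-section is a single solid region. Total boundary length (outer) = 41.00 mm.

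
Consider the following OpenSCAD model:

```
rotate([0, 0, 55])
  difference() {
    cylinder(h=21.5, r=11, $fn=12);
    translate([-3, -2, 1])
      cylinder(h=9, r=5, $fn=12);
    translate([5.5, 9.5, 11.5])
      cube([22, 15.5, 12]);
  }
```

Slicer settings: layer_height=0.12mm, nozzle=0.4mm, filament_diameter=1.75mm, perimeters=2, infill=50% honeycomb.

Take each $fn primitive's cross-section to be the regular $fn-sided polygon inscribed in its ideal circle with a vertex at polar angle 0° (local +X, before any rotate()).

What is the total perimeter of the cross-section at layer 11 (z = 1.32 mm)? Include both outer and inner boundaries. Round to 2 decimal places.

99.39 mm

At z = 1.32 mm: the r=11 cylinder contributes a regular 12-gon of circumradius 11 (perimeter = 2·12·11.000·sin(180°/12) = 68.33 mm); the cylinder at (-3, -2): section is a regular 12-gon, circumradius r=5 (perimeter = 2·12·5.000·sin(180°/12) = 31.06 mm); the cube at (5.5, 9.5) does not reach this height (z outside [11.5, 23.5]); Subtracting the remaining from the first: starting from the r=11 cylinder, the r=5 cylinder at (-3, -2) lies wholly inside it (removes its full 75.00 mm² and its 31.06 mm outline becomes a hole wall) — boundary (outer + 1 inner loop) = 99.39 mm; (rotated 55° about Z; rotation is an isometry so areas/perimeters/island counts are preserved). Overall, the cross-section is one region with 1 hole. Total boundary length (outer + inner) = 99.39 mm.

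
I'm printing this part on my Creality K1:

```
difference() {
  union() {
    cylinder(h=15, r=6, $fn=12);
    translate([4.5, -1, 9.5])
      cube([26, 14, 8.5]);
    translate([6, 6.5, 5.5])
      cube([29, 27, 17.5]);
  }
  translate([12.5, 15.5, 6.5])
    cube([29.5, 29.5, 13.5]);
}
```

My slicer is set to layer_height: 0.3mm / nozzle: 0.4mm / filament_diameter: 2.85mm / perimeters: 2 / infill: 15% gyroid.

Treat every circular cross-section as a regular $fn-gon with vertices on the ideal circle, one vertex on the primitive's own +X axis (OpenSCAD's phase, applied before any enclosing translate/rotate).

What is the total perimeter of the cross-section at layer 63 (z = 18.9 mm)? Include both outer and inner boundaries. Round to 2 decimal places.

112.00 mm

At z = 18.9 mm: the cylinder is not intersected at this z (z outside [0, 15]); the cube at (4.5, -1) is absent (z outside [9.5, 18]); the cube at (6, 6.5) is present — its section is the full 29×27 rectangle (perimeter 112.00 mm); Taking the union: only the 29×27 cube at (6, 6.5) is present, so the union is just that shape — boundary = 112.00 mm; the cube at (12.5, 15.5) (footprint 29.5×29.5) is included at this height (perimeter 118.00 mm); After the difference (first − rest): starting from the result so far, the 29.5×29.5 cube at (12.5, 15.5) partially overlaps it — only the 405.00 mm² overlap (of its 870.25 mm²) is removed, clipping the outline — boundary = 112.00 mm. Overall, the cross-section is a single solid region. Total boundary length (outer) = 112.00 mm.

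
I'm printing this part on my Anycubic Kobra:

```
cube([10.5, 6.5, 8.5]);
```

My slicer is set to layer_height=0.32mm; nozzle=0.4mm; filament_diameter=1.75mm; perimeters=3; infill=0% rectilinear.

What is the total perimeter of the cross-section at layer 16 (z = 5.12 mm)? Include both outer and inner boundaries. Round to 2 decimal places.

34.00 mm

At z = 5.12 mm: the cube (footprint 10.5×6.5) is included at this height (perimeter 34.00 mm). Overall, the cross-section is a single solid region. Total boundary length (outer) = 34.00 mm.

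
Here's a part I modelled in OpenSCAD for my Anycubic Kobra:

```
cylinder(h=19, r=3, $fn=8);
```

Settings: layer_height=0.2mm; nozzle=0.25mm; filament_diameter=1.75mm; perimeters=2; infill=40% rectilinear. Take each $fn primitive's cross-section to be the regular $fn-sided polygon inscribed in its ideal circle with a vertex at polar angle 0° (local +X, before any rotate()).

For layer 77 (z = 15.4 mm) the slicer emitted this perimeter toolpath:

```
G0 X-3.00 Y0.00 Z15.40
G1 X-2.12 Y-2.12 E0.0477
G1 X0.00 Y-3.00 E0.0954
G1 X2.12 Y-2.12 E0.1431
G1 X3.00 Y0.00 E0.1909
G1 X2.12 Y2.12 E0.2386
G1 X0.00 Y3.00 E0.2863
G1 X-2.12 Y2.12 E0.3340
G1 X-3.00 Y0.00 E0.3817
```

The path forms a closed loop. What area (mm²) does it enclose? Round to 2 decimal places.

25.44 mm²

Apply the shoelace formula to the sequence of (X, Y) vertices; enclosed area = 25.44 mm².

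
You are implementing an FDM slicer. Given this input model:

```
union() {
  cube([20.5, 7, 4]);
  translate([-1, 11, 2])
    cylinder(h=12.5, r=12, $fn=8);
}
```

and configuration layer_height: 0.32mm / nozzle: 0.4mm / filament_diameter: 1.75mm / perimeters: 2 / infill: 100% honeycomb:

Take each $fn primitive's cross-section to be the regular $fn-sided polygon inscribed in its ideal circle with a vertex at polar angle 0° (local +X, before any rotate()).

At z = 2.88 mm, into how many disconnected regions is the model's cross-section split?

1

At z = 2.88 mm: the 20.5×7 cube contributes its full rectangle; the r=12 cylinder at (-1, 11) contributes a regular 8-gon of circumradius 12; Combining (union): the regions partially overlap (shared area 48.93 mm²), so overlapping operands fuse into one piece — 1 connected region. The result has 1 disconnected region.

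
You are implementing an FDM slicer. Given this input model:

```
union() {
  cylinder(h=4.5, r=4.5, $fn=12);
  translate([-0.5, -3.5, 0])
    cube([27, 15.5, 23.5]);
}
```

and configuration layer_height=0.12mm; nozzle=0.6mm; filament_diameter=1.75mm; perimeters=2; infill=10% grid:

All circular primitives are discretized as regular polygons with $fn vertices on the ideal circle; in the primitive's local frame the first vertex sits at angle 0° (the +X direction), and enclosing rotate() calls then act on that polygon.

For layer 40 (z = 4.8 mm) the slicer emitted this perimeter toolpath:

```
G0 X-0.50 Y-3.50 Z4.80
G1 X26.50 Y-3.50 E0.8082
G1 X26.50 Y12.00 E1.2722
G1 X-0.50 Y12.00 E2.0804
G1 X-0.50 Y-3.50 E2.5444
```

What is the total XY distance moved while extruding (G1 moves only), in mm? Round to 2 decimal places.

85.00 mm

Sum the Euclidean lengths of each G1 segment: total = 85.00 mm.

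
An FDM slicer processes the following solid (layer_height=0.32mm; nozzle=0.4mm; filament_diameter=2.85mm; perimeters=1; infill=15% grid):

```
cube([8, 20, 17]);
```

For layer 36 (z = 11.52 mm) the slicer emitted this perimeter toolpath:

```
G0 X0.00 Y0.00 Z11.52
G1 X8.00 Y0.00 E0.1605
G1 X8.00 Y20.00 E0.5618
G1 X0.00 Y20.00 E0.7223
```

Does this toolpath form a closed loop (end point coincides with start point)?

Start point (G0): (0.00, 0.00). End point (last G1): the path does not return to the start — open.

no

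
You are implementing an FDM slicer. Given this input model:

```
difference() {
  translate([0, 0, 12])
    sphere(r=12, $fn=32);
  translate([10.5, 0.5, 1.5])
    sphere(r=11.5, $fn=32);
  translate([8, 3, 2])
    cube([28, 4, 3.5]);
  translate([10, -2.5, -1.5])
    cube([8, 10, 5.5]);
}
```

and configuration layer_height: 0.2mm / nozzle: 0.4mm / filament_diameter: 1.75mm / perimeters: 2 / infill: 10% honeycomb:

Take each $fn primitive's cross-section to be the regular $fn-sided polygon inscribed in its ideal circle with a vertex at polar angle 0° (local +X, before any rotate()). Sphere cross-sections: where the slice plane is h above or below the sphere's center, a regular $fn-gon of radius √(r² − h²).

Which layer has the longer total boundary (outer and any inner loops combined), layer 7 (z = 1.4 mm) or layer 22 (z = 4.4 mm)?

Layer 7 (z = 1.4): the sphere: section is a regular 32-gon, circumradius = √(r²−h²) = √(12²−10.6²) = 5.625 (perimeter = 2·32·5.625·sin(180°/32) = 35.29 mm); the r=11.5 sphere at (10.5, 0.5) slices to a regular 32-gon of circumradius 11.500 (√(r²−h²) with h=0.1 from center) (perimeter = 2·32·11.500·sin(180°/32) = 72.14 mm); the cube at (8, 3) is absent (z outside [2, 5.5]); the 8×10 cube at (10, -2.5) contributes its full rectangle (perimeter 36.00 mm); After the difference (first − rest): starting from the r=12 sphere, the r=11.5 sphere at (10.5, 0.5) partially overlaps it — only the 54.72 mm² overlap (of its 412.78 mm²) is removed, clipping the outline; the 8×10 cube at (10, -2.5) misses the remaining region (no effect) — boundary = 30.34 mm. So its perimeter = 30.34 mm. Layer 22 (z = 4.4): the r=12 sphere slices to a regular 32-gon of circumradius 9.287 (√(r²−h²) with h=7.6 from center) (perimeter = 2·32·9.287·sin(180°/32) = 58.26 mm); the r=11.5 sphere at (10.5, 0.5) contributes a regular 32-gon of circumradius √(11.5²−2.9²) = 11.128 (perimeter = 2·32·11.128·sin(180°/32) = 69.81 mm); the 28×4 cube at (8, 3) contributes its full rectangle (perimeter 64.00 mm); the cube at (10, -2.5) does not reach this height (z outside [-1.5, 4]); Taking the first minus the rest: starting from the r=12 sphere, the r=11.5 sphere at (10.5, 0.5) partially overlaps it — only the 120.19 mm² overlap (of its 386.56 mm²) is removed, clipping the outline; the 28×4 cube at (8, 3) misses the remaining region (no effect) — boundary = 55.92 mm. So its perimeter = 55.92 mm. Layer 22 is larger (55.92 vs 30.34 mm).

layer 22 (z = 4.4 mm)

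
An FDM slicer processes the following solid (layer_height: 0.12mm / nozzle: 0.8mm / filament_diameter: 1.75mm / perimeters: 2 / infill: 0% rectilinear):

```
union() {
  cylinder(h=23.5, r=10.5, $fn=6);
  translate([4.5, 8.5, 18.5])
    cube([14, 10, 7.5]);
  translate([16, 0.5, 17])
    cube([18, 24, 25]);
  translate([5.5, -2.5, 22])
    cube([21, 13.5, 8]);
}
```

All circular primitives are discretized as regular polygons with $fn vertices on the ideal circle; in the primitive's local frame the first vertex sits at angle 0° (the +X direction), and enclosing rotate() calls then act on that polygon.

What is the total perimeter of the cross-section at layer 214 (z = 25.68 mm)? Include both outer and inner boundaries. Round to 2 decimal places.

At z = 25.68 mm: the cylinder does not reach this height (z outside [0, 23.5]); the cube at (4.5, 8.5) is present — its section is the full 14×10 rectangle (perimeter 48.00 mm); the 18×24 cube at (16, 0.5) contributes its full rectangle (perimeter 84.00 mm); the 21×13.5 cube at (5.5, -2.5) contributes its full rectangle (perimeter 69.00 mm); Merging all regions: the regions partially overlap (shared area 161.50 mm²), so the edge portions inside another operand are dropped and the merged outline is re-measured after clipping — boundary = 113.00 mm. Overall, the cross-section is a single solid region. Total boundary length (outer) = 113.00 mm.

113.00 mm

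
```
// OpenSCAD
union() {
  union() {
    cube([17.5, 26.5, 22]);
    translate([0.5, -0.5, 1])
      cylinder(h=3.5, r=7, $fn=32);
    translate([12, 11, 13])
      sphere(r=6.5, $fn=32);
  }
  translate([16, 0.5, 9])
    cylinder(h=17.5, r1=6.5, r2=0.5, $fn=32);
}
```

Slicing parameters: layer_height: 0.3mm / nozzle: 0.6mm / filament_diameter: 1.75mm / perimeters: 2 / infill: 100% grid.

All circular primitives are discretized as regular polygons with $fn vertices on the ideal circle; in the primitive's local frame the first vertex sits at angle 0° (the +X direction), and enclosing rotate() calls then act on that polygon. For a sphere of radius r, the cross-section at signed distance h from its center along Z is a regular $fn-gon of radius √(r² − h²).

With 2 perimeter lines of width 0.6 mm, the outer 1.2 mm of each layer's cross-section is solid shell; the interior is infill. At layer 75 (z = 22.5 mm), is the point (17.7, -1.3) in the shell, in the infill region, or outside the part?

outside

At z = 22.5 mm: the cube is absent (z outside [0, 22]); the cylinder at (0.5, -0.5) is not intersected at this z (z outside [1, 4.5]); the sphere at (12, 11) is absent (|z−center|=9.500 > r=6.5); Taking the union: nothing is present at this height; the cone at (16, 0.5) (r1=6.5→r2=0.5) has section circumradius 1.871 here — a regular 32-gon; Merging all regions: only the cone at (16, 0.5) is present, so the union is just that shape — 1 connected region. Overall, the cross-section is a single solid region. The nearest boundary edge runs (17.04, -1.06)→(17.32, -0.82); distance from the point to it = 0.61 mm. The point is not inside any of the regions above, so it lies outside the cross-section (0.61 mm from the nearest boundary).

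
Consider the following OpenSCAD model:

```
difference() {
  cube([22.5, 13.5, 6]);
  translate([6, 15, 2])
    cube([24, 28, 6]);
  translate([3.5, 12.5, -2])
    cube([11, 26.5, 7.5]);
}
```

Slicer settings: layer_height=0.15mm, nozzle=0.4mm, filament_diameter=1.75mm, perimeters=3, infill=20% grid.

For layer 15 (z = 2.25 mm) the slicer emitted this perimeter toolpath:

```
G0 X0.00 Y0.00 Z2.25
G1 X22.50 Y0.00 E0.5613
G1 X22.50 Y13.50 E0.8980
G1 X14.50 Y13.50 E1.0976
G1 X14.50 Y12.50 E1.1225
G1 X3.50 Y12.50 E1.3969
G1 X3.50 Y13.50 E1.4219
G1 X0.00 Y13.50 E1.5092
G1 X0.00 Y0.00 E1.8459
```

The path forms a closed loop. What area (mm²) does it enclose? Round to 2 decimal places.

Apply the shoelace formula to the sequence of (X, Y) vertices; enclosed area = 292.75 mm².

292.75 mm²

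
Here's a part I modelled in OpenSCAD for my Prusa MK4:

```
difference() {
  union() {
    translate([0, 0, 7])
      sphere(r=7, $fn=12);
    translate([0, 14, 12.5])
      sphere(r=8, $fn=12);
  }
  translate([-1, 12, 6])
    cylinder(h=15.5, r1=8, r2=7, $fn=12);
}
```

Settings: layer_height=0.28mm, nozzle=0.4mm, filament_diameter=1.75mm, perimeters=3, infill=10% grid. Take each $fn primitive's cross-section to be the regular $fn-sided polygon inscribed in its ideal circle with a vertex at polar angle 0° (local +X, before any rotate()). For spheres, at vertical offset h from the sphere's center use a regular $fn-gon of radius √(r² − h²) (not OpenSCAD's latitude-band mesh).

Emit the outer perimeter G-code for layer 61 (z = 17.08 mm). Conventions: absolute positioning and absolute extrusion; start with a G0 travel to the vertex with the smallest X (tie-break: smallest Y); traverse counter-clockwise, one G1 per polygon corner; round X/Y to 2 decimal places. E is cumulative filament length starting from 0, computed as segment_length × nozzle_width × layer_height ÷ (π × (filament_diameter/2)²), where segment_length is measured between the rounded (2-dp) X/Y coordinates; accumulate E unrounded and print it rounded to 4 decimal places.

G0 X-5.68 Y17.27 Z17.08
G1 X-4.64 Y18.31 E0.0685
G1 X-1.00 Y19.29 E0.2440
G1 X2.64 Y18.31 E0.4195
G1 X5.31 Y15.64 E0.5954
G1 X6.15 Y12.49 E0.7472
G1 X6.56 Y14.00 E0.8200
G1 X5.68 Y17.28 E0.9782
G1 X3.28 Y19.68 E1.1362
G1 X0.00 Y20.56 E1.2943
G1 X-3.28 Y19.68 E1.4525
G1 X-5.68 Y17.28 E1.6105
G1 X-5.68 Y17.27 E1.6110

At z = 17.08 mm: the sphere does not reach this height (|z−center|=10.080 > r=7); the r=8 sphere at (0, 14) slices to a regular 12-gon of circumradius 6.559 (√(r²−h²) with h=4.58 from center); Taking the union: only the r=8 sphere at (0, 14) is present, so the union is just that shape — 1 connected region; the cone at (-1, 12) (r1=8→r2=7) has section circumradius 7.285 here — a regular 12-gon; After the difference (first − rest): starting from that combined region, the cone at (-1, 12) partially overlaps it — only the 112.54 mm² overlap (of its 159.22 mm²) is removed, clipping the outline — 1 connected region. The outline is a single polygon with 12 vertices. Extrusion per mm of travel: 0.4 × 0.28 / (π × 0.875²) = 0.046564. Accumulating E over each segment gives final E = 1.6110.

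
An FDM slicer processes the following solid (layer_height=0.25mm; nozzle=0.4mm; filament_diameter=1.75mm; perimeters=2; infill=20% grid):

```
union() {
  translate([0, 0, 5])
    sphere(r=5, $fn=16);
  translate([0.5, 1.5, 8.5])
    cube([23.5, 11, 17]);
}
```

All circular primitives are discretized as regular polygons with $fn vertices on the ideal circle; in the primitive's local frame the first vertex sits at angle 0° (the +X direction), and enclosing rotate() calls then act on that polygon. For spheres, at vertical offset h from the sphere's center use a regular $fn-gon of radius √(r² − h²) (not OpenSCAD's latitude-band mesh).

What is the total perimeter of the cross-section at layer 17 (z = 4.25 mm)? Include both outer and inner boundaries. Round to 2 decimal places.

30.86 mm

At z = 4.25 mm: the r=5 sphere contributes a regular 16-gon of circumradius √(5²−0.75²) = 4.943 (perimeter = 2·16·4.943·sin(180°/16) = 30.86 mm); the cube at (0.5, 1.5) does not reach this height (z outside [8.5, 25.5]); Merging all regions: only the r=5 sphere is present, so the union is just that shape — boundary = 30.86 mm. Overall, the cross-section is a single solid region. Total boundary length (outer) = 30.86 mm.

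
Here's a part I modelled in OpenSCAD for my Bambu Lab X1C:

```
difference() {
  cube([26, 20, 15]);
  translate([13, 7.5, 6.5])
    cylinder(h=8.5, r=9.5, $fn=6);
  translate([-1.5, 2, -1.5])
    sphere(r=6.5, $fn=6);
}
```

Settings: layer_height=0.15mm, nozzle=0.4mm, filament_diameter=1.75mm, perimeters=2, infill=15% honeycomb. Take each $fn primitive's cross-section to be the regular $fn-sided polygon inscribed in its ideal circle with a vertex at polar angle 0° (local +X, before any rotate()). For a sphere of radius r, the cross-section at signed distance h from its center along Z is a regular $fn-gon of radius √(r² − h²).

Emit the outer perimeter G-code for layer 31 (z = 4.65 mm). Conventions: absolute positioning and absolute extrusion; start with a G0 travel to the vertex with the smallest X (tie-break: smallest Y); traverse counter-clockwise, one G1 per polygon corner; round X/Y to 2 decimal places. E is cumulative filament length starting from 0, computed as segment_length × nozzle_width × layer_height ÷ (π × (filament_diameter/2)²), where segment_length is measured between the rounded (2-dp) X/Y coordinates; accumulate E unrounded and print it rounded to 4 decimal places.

At z = 4.65 mm: the cube (footprint 26×20) is included at this height; the cylinder at (13, 7.5) is not intersected at this z (z outside [6.5, 15]); the r=6.5 sphere at (-1.5, 2) slices to a regular 6-gon of circumradius 2.104 (√(r²−h²) with h=6.15 from center); Subtracting the remaining from the first: starting from the 26×20 cube, the r=6.5 sphere at (-1.5, 2) partially overlaps it — only the 0.63 mm² overlap (of its 11.50 mm²) is removed, clipping the outline — 1 connected region. The outline is a single polygon with 7 vertices. Extrusion per mm of travel: 0.4 × 0.15 / (π × 0.875²) = 0.024945. Accumulating E over each segment gives final E = 2.3029.

G0 X0.00 Y0.00 Z4.65
G1 X26.00 Y0.00 E0.6486
G1 X26.00 Y20.00 E1.1475
G1 X0.00 Y20.00 E1.7960
G1 X0.00 Y3.05 E2.2189
G1 X0.60 Y2.00 E2.2490
G1 X0.00 Y0.95 E2.2792
G1 X0.00 Y0.00 E2.3029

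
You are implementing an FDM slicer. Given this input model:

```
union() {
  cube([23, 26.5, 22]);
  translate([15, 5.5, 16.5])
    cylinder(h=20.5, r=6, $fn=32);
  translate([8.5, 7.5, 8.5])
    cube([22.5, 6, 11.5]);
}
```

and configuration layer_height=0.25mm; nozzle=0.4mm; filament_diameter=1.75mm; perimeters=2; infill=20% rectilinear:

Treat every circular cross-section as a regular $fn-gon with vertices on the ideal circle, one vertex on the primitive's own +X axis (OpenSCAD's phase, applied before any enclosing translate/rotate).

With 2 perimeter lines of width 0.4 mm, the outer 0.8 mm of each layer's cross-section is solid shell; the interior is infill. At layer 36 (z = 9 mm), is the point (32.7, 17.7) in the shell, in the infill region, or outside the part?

At z = 9 mm: the cube (footprint 23×26.5) is included at this height; the cylinder at (15, 5.5) is absent (z outside [16.5, 37]); the cube at (8.5, 7.5) is present — its section is the full 22.5×6 rectangle; Combining (union): the regions partially overlap (shared area 87.00 mm²), so overlapping operands fuse into one piece — 1 connected region. Overall, the cross-section is a single solid region. The nearest boundary edge runs (31.00, 13.50)→(31.00, 7.50); distance from the point to it = 4.53 mm. The point is not inside any of the regions above, so it lies outside the cross-section (4.53 mm from the nearest boundary).

outside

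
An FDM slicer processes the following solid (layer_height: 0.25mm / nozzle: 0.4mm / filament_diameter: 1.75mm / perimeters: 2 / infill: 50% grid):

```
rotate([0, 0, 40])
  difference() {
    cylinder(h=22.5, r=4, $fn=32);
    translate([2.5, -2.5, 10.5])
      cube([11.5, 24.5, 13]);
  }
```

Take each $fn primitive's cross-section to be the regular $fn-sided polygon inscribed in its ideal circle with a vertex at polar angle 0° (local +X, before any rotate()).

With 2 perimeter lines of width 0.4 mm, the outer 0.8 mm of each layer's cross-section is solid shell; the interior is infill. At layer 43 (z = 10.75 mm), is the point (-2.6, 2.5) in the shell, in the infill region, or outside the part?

shell

At z = 10.75 mm: the r=4 cylinder gives a regular 32-gon of circumradius 4 (constant along its height); the cube at (2.5, -2.5) (footprint 11.5×24.5) is included at this height; Subtracting the remaining from the first: starting from the r=4 cylinder, the 11.5×24.5 cube at (2.5, -2.5) partially overlaps it — only the 6.24 mm² overlap (of its 281.75 mm²) is removed, clipping the outline — 1 connected region; (rotated 40° about Z; rotation is an isometry so areas/perimeters/island counts are preserved). Overall, the cross-section is a single solid region. Undo the 40° rotation: the query point maps to (-0.385, 3.586) in the un-rotated model frame. The nearest boundary edge runs (-0.78, 3.92)→(0.00, 4.00); distance from the point to it = 0.37 mm. The point is inside the cross-section, 0.37 mm from the nearest boundary — within the 0.8 mm shell band (2 × 0.4).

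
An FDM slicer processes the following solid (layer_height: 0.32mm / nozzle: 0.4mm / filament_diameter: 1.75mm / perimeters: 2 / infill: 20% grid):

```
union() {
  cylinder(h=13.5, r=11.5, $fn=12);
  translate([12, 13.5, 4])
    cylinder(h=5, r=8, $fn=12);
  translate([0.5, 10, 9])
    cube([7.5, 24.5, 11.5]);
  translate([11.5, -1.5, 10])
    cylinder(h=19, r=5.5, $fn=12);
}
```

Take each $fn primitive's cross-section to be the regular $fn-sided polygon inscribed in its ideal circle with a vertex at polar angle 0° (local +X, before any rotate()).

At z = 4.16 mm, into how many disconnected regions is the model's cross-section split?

1

At z = 4.16 mm: the cylinder: section is a regular 12-gon, circumradius r=11.5; the r=8 cylinder at (12, 13.5) gives a regular 12-gon of circumradius 8 (constant along its height); the cube at (0.5, 10) is absent (z outside [9, 20.5]); the cylinder at (11.5, -1.5) is not intersected at this z (z outside [10, 29]); Combining (union): the regions partially overlap (shared area 4.11 mm²), so overlapping operands fuse into one piece — 1 connected region. The result has 1 disconnected region.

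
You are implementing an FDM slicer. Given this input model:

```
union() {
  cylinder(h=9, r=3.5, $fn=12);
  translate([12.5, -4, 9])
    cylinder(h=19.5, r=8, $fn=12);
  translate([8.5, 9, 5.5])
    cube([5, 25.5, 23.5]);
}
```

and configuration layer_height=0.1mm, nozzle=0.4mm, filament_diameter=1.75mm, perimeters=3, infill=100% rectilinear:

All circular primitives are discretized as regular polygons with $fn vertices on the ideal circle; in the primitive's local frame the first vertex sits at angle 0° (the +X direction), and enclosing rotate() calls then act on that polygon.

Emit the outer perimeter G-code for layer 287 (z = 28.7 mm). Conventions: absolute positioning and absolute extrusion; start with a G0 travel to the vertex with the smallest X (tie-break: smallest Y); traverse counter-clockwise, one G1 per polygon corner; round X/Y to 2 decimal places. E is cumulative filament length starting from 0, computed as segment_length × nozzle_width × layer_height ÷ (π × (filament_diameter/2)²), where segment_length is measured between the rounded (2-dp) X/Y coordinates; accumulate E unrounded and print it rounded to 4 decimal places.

G0 X8.50 Y9.00 Z28.70
G1 X13.50 Y9.00 E0.0832
G1 X13.50 Y34.50 E0.5072
G1 X8.50 Y34.50 E0.5904
G1 X8.50 Y9.00 E1.0144

At z = 28.7 mm: the cylinder does not reach this height (z outside [0, 9]); the cylinder at (12.5, -4) is not intersected at this z (z outside [9, 28.5]); the 5×25.5 cube at (8.5, 9) contributes its full rectangle; Combining (union): only the 5×25.5 cube at (8.5, 9) is present, so the union is just that shape — 1 connected region. The outline is a single polygon with 4 vertices. Extrusion per mm of travel: 0.4 × 0.1 / (π × 0.875²) = 0.016630. Accumulating E over each segment gives final E = 1.0144.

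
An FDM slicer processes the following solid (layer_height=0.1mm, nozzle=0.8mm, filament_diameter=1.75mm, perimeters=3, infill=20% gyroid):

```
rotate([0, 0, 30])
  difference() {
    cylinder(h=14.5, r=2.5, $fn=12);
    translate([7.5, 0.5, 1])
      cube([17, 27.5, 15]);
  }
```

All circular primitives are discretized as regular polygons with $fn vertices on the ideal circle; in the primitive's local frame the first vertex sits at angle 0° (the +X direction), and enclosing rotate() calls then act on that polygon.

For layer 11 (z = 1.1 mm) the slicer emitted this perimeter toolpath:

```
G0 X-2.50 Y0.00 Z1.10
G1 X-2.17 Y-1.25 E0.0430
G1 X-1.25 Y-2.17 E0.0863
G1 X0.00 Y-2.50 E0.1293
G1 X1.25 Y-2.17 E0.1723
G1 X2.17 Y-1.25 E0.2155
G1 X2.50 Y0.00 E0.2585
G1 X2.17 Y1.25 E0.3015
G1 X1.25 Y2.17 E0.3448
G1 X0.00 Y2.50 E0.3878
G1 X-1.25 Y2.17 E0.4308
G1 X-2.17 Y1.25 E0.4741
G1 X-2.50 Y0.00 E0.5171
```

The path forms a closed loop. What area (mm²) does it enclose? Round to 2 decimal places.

Apply the shoelace formula to the sequence of (X, Y) vertices; enclosed area = 18.79 mm².

18.79 mm²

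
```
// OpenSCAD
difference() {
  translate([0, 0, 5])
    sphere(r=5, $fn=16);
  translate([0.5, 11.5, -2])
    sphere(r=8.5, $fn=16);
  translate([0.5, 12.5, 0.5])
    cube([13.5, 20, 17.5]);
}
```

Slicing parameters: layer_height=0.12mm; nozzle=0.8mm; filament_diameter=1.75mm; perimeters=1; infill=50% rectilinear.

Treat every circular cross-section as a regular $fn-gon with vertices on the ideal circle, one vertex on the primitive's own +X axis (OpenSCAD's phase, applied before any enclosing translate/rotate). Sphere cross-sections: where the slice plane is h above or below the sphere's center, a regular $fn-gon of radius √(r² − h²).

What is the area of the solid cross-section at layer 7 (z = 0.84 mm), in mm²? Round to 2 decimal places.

23.56 mm²

At z = 0.84 mm: the r=5 sphere slices to a regular 16-gon of circumradius 2.774 (√(r²−h²) with h=4.16 from center) (area = (16/2)·2.774²·sin(360°/16) = 23.56 mm²); the r=8.5 sphere at (0.5, 11.5) contributes a regular 16-gon of circumradius √(8.5²−2.84²) = 8.012 (area = (16/2)·8.012²·sin(360°/16) = 196.50 mm²); the cube at (0.5, 12.5) is present — its section is the full 13.5×20 rectangle (area 270.00 mm²); Subtracting the remaining from the first: starting from the r=5 sphere (23.56 mm²), the r=8.5 sphere at (0.5, 11.5) misses the remaining region (no effect); the 13.5×20 cube at (0.5, 12.5) misses the remaining region (no effect) — area = 23.56 mm². Overall, the cross-section is a single solid region. Net area = 23.56 mm².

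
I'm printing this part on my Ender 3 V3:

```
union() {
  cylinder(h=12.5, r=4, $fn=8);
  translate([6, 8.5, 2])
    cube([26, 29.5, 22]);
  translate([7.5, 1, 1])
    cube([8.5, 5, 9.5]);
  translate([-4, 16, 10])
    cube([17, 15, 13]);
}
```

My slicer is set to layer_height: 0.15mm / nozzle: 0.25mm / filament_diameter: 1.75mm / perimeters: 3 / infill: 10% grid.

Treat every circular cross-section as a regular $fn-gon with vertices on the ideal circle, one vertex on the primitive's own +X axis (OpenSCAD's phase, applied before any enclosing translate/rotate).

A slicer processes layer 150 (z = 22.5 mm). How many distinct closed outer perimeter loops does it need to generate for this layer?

At z = 22.5 mm: the cylinder does not reach this height (z outside [0, 12.5]); the cube at (6, 8.5) (footprint 26×29.5) is included at this height; the cube at (7.5, 1) is absent (z outside [1, 10.5]); the cube at (-4, 16) is present — its section is the full 17×15 rectangle; Combining (union): the regions partially overlap (shared area 105.00 mm²), so overlapping operands fuse into one piece — 1 connected region. The result has 1 disconnected region.

1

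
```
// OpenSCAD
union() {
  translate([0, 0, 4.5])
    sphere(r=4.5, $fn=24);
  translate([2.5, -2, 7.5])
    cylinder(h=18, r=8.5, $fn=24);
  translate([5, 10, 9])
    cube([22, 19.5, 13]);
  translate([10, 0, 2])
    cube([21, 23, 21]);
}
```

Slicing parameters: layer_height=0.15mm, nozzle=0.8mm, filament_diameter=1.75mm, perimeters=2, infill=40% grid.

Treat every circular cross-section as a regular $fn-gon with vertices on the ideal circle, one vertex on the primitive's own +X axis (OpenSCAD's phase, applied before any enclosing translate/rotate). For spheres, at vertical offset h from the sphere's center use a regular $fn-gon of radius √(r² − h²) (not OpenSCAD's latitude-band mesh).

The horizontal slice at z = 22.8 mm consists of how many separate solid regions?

At z = 22.8 mm: the sphere is not intersected at this z (|z−center|=18.300 > r=4.5); the cylinder at (2.5, -2): section is a regular 24-gon, circumradius r=8.5; the cube at (5, 10) is absent (z outside [9, 22]); the cube at (10, 0) (footprint 21×23) is included at this height; Merging all regions: the regions partially overlap (shared area 0.75 mm²), so overlapping operands fuse into one piece — 1 connected region. The result has 1 disconnected region.

1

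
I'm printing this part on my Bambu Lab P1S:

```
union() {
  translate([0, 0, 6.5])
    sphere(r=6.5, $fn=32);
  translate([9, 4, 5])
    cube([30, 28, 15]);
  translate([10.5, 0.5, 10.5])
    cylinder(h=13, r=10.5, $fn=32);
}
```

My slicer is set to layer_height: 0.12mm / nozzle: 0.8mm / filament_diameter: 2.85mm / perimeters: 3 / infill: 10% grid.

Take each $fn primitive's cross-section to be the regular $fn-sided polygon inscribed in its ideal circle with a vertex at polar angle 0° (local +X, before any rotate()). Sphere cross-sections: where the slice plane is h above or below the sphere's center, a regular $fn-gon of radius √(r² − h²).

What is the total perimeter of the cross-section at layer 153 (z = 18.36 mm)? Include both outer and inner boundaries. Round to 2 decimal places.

149.26 mm

At z = 18.36 mm: the sphere is absent (|z−center|=11.860 > r=6.5); the 30×28 cube at (9, 4) contributes its full rectangle (perimeter 116.00 mm); the r=10.5 cylinder at (10.5, 0.5) contributes a regular 32-gon of circumradius 10.5 (perimeter = 2·32·10.500·sin(180°/32) = 65.87 mm); Taking the union: the regions partially overlap (shared area 60.49 mm²), so the edge portions inside another operand are dropped and the merged outline is re-measured after clipping — boundary = 149.26 mm. Overall, the cross-section is a single solid region. Total boundary length (outer) = 149.26 mm.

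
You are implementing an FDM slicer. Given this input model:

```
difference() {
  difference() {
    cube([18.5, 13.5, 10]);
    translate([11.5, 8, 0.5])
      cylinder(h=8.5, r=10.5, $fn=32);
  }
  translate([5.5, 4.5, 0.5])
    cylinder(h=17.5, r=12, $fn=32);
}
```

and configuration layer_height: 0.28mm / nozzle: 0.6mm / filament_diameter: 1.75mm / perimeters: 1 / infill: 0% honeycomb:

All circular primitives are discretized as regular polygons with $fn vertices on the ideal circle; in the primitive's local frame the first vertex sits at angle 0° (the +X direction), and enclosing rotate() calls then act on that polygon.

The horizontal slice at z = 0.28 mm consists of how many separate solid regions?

At z = 0.28 mm: the 18.5×13.5 cube contributes its full rectangle; the cylinder at (11.5, 8) is not intersected at this z (z outside [0.5, 9]); Subtracting the remaining from the first: none of the subtracted shapes is present at this height, so the 18.5×13.5 cube is unchanged — 1 connected region; the cylinder at (5.5, 4.5) does not reach this height (z outside [0.5, 18]); After the difference (first − rest): none of the subtracted shapes is present at this height, so that combined region is unchanged — 1 connected region. The result has 1 disconnected region.

1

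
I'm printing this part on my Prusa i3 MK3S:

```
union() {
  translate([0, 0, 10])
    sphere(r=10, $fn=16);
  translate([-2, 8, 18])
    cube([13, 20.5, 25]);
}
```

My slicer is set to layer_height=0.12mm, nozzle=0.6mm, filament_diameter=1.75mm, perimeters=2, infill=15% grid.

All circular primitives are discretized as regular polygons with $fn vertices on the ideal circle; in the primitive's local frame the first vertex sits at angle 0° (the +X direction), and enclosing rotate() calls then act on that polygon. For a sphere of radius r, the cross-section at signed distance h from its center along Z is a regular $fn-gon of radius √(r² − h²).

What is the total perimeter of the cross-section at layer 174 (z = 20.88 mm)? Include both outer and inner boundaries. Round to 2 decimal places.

At z = 20.88 mm: the sphere does not reach this height (|z−center|=10.880 > r=10); the cube at (-2, 8) (footprint 13×20.5) is included at this height (perimeter 67.00 mm); Merging all regions: only the 13×20.5 cube at (-2, 8) is present, so the union is just that shape — boundary = 67.00 mm. Overall, the cross-section is a single solid region. Total boundary length (outer) = 67.00 mm.

67.00 mm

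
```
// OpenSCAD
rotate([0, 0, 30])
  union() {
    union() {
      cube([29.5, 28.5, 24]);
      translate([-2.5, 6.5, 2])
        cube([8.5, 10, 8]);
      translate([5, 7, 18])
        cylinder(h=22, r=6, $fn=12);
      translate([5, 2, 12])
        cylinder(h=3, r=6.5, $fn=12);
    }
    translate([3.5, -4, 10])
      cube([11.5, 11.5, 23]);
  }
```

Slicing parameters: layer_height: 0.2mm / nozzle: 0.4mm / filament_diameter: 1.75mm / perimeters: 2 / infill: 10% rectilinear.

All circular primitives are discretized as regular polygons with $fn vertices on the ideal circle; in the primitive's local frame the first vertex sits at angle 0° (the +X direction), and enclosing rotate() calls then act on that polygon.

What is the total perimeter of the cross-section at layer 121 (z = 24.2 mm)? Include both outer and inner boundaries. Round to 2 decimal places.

58.42 mm

At z = 24.2 mm: the cube is absent (z outside [0, 24]); the cube at (-2.5, 6.5) is absent (z outside [2, 10]); the r=6 cylinder at (5, 7) contributes a regular 12-gon of circumradius 6 (perimeter = 2·12·6.000·sin(180°/12) = 37.27 mm); the cylinder at (5, 2) is absent (z outside [12, 15]); Merging all regions: only the r=6 cylinder at (5, 7) is present, so the union is just that shape — boundary = 37.27 mm; the cube at (3.5, -4) is present — its section is the full 11.5×11.5 rectangle (perimeter 46.00 mm); Combining (union): the regions partially overlap (shared area 39.42 mm²), so the edge portions inside another operand are dropped and the merged outline is re-measured after clipping — boundary = 58.42 mm; (rotated 30° about Z; rotation is an isometry so areas/perimeters/island counts are preserved). Overall, the cross-section is a single solid region. Total boundary length (outer) = 58.42 mm.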